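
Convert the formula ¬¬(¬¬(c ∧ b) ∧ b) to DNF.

c ∧ b

¬¬(¬¬(c ∧ b) ∧ b)
= ¬¬(c ∧ b) ∧ b
= c ∧ b ∧ b
= c ∧ b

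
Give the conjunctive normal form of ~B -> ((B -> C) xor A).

B | ~A

~B -> ((B -> C) xor A)
≡ ~~B | ((B -> C) xor A)   [eliminate ->]
≡ ~~B | (((B -> C) | A) & ~((B -> C) & A))   [expand xor]
≡ ~~B | ((~B | C | A) & ~((B -> C) & A))   [eliminate ->]
≡ ~~B | ((~B | C | A) & ~((~B | C) & A))   [eliminate ->]
≡ B | ((~B | C | A) & ~((~B | C) & A))   [double negation]
≡ B | ((~B | C | A) & (~(~B | C) | ~A))   [De Morgan]
≡ B | ((~B | C | A) & ((~~B & ~C) | ~A))   [De Morgan]
≡ B | ((~B | C | A) & ((B & ~C) | ~A))   [double negation]
≡ (B | ~B | C | A) & (B | B | ~A) & (B | ~C | ~A)   [distribute | over &]
≡ B | ~A   [simplify]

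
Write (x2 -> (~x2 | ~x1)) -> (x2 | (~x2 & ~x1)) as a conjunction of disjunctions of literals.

(x2 -> (~x2 | ~x1)) -> (x2 | (~x2 & ~x1))
≡ ~(x2 -> (~x2 | ~x1)) | x2 | (~x2 & ~x1)   [eliminate ->]
≡ ~(~x2 | ~x2 | ~x1) | x2 | (~x2 & ~x1)   [eliminate ->]
≡ (~~x2 & ~~x2 & ~~x1) | x2 | (~x2 & ~x1)   [De Morgan]
≡ (x2 & ~~x2 & ~~x1) | x2 | (~x2 & ~x1)   [double negation]
≡ (x2 & x2 & ~~x1) | x2 | (~x2 & ~x1)   [double negation]
≡ (x2 & x2 & x1) | x2 | (~x2 & ~x1)   [double negation]
≡ (x2 | x2 | ~x2) & (x2 | x2 | ~x1) & (x2 | x2 | ~x2) & (x2 | x2 | ~x1) & (x1 | x2 | ~x2) & (x1 | x2 | ~x1)   [distribute | over &]
≡ x2 | ~x1   [simplify]

x2 | ~x1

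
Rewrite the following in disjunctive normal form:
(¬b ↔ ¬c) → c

(¬c ∧ b) ∨ c

(¬b ↔ ¬c) → c
≡ ¬(¬b ↔ ¬c) ∨ c   [eliminate →]
≡ ¬((¬b → ¬c) ∧ (¬c → ¬b)) ∨ c   [eliminate ↔]
≡ ¬((¬¬b ∨ ¬c) ∧ (¬c → ¬b)) ∨ c   [eliminate →]
≡ ¬((¬¬b ∨ ¬c) ∧ (¬¬c ∨ ¬b)) ∨ c   [eliminate →]
≡ ¬(¬¬b ∨ ¬c) ∨ ¬(¬¬c ∨ ¬b) ∨ c   [De Morgan]
≡ (¬¬¬b ∧ ¬¬c) ∨ ¬(¬¬c ∨ ¬b) ∨ c   [De Morgan]
≡ (¬b ∧ ¬¬c) ∨ ¬(¬¬c ∨ ¬b) ∨ c   [double negation]
≡ (¬b ∧ c) ∨ ¬(¬¬c ∨ ¬b) ∨ c   [double negation]
≡ (¬b ∧ c) ∨ (¬¬¬c ∧ ¬¬b) ∨ c   [De Morgan]
≡ (¬b ∧ c) ∨ (¬c ∧ ¬¬b) ∨ c   [double negation]
≡ (¬b ∧ c) ∨ (¬c ∧ b) ∨ c   [double negation]
≡ (¬c ∧ b) ∨ c   [simplify]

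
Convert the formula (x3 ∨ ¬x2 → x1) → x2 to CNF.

(x3 ∨ ¬x2 → x1) → x2
≡ ¬(x3 ∨ ¬x2 → x1) ∨ x2
≡ ¬(¬(x3 ∨ ¬x2) ∨ x1) ∨ x2
≡ ¬¬(x3 ∨ ¬x2) ∧ ¬x1 ∨ x2
≡ (x3 ∨ ¬x2) ∧ ¬x1 ∨ x2
≡ (x3 ∨ ¬x2 ∨ x2) ∧ (¬x1 ∨ x2)
≡ ¬x1 ∨ x2

¬x1 ∨ x2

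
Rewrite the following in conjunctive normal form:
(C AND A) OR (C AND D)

C AND (A OR D)

(C AND A) OR (C AND D)
≡ (C OR C) AND (C OR D) AND (A OR C) AND (A OR D)   — distribute OR over AND
≡ C AND (A OR D)   — simplify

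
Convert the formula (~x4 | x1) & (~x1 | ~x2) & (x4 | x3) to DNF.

(~x4 & ~x1 & x3) | (~x4 & ~x2 & x3) | (x1 & ~x2 & x4) | (x1 & ~x2 & x3)

(~x4 | x1) & (~x1 | ~x2) & (x4 | x3)
⇔ (~x4 & ~x1 & x4) | (~x4 & ~x1 & x3) | (~x4 & ~x2 & x4) | (~x4 & ~x2 & x3) | (x1 & ~x1 & x4) | (x1 & ~x1 & x3) | (x1 & ~x2 & x4) | (x1 & ~x2 & x3)   — distribute & over |
⇔ (~x4 & ~x1 & x3) | (~x4 & ~x2 & x3) | (x1 & ~x2 & x4) | (x1 & ~x2 & x3)   — simplify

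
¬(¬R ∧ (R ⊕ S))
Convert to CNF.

R ∨ ¬S

¬(¬R ∧ (R ⊕ S))
= ¬(¬R ∧ (R ∨ S) ∧ ¬(R ∧ S))
= ¬¬R ∨ ¬(R ∨ S) ∨ ¬¬(R ∧ S)
= R ∨ ¬(R ∨ S) ∨ ¬¬(R ∧ S)
= R ∨ (¬R ∧ ¬S) ∨ ¬¬(R ∧ S)
= R ∨ (¬R ∧ ¬S) ∨ (R ∧ S)
= (R ∨ ¬R ∨ R) ∧ (R ∨ ¬R ∨ S) ∧ (R ∨ ¬S ∨ R) ∧ (R ∨ ¬S ∨ S)
= R ∨ ¬S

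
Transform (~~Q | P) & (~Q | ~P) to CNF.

(~~Q | P) & (~Q | ~P)
≡ (Q | P) & (~Q | ~P)   (double negation)

(Q | P) & (~Q | ~P)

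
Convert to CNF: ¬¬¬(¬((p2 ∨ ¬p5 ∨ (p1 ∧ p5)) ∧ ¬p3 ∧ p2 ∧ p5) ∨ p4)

¬¬¬(¬((p2 ∨ ¬p5 ∨ (p1 ∧ p5)) ∧ ¬p3 ∧ p2 ∧ p5) ∨ p4)
≡ ¬(¬((p2 ∨ ¬p5 ∨ (p1 ∧ p5)) ∧ ¬p3 ∧ p2 ∧ p5) ∨ p4)   [double negation]
≡ ¬¬((p2 ∨ ¬p5 ∨ (p1 ∧ p5)) ∧ ¬p3 ∧ p2 ∧ p5) ∧ ¬p4   [De Morgan]
≡ (p2 ∨ ¬p5 ∨ (p1 ∧ p5)) ∧ ¬p3 ∧ p2 ∧ p5 ∧ ¬p4   [double negation]
≡ (p2 ∨ ¬p5 ∨ p1) ∧ (p2 ∨ ¬p5 ∨ p5) ∧ ¬p3 ∧ p2 ∧ p5 ∧ ¬p4   [distribute ∨ over ∧]
≡ ¬p3 ∧ p2 ∧ p5 ∧ ¬p4   [simplify]

¬p3 ∧ p2 ∧ p5 ∧ ¬p4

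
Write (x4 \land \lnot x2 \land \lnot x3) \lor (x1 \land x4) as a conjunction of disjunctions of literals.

(x4 \land \lnot x2 \land \lnot x3) \lor (x1 \land x4)
= (x4 \lor x1) \land (x4 \lor x4) \land (\lnot x2 \lor x1) \land (\lnot x2 \lor x4) \land (\lnot x3 \lor x1) \land (\lnot x3 \lor x4)   [distribute \lor over \land]
= x4 \land (\lnot x2 \lor x1) \land (\lnot x3 \lor x1)   [simplify]

x4 \land (\lnot x2 \lor x1) \land (\lnot x3 \lor x1)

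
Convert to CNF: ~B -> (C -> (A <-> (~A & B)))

~B -> (C -> (A <-> (~A & B)))
= ~~B | (C -> (A <-> (~A & B)))   (eliminate ->)
= ~~B | ~C | (A <-> (~A & B))   (eliminate ->)
= ~~B | ~C | ((A -> (~A & B)) & ((~A & B) -> A))   (eliminate <->)
= ~~B | ~C | ((~A | (~A & B)) & ((~A & B) -> A))   (eliminate ->)
= ~~B | ~C | ((~A | (~A & B)) & (~(~A & B) | A))   (eliminate ->)
= B | ~C | ((~A | (~A & B)) & (~(~A & B) | A))   (double negation)
= B | ~C | ((~A | (~A & B)) & (~~A | ~B | A))   (De Morgan)
= B | ~C | ((~A | (~A & B)) & (A | ~B | A))   (double negation)
= (B | ~C | ~A | ~A) & (B | ~C | ~A | B) & (B | ~C | A | ~B | A)   (distribute | over &)
= B | ~C | ~A   (simplify)

B | ~C | ~A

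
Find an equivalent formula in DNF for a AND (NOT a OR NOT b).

a AND NOT b

a AND (NOT a OR NOT b)
≡ (a AND NOT a) OR (a AND NOT b)   — distribute AND over OR
≡ a AND NOT b   — simplify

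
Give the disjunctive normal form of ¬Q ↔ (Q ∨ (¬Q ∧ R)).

¬Q ↔ (Q ∨ (¬Q ∧ R))
= (¬Q → (Q ∨ (¬Q ∧ R))) ∧ ((Q ∨ (¬Q ∧ R)) → ¬Q)   — eliminate ↔
= (¬¬Q ∨ Q ∨ (¬Q ∧ R)) ∧ ((Q ∨ (¬Q ∧ R)) → ¬Q)   — eliminate →
= (¬¬Q ∨ Q ∨ (¬Q ∧ R)) ∧ (¬(Q ∨ (¬Q ∧ R)) ∨ ¬Q)   — eliminate →
= (Q ∨ Q ∨ (¬Q ∧ R)) ∧ (¬(Q ∨ (¬Q ∧ R)) ∨ ¬Q)   — double negation
= (Q ∨ Q ∨ (¬Q ∧ R)) ∧ ((¬Q ∧ ¬(¬Q ∧ R)) ∨ ¬Q)   — De Morgan
= (Q ∨ Q ∨ (¬Q ∧ R)) ∧ ((¬Q ∧ (¬¬Q ∨ ¬R)) ∨ ¬Q)   — De Morgan
= (Q ∨ Q ∨ (¬Q ∧ R)) ∧ ((¬Q ∧ (Q ∨ ¬R)) ∨ ¬Q)   — double negation
= (Q ∧ ¬Q ∧ Q) ∨ (Q ∧ ¬Q ∧ ¬R) ∨ (Q ∧ ¬Q) ∨ (Q ∧ ¬Q ∧ Q) ∨ (Q ∧ ¬Q ∧ ¬R) ∨ (Q ∧ ¬Q) ∨ (¬Q ∧ R ∧ ¬Q ∧ Q) ∨ (¬Q ∧ R ∧ ¬Q ∧ ¬R) ∨ (¬Q ∧ R ∧ ¬Q)   — distribute ∧ over ∨
= ¬Q ∧ R   — simplify

¬Q ∧ R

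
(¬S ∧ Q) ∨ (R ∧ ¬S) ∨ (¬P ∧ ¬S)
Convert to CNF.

¬S ∧ (Q ∨ R ∨ ¬P)

(¬S ∧ Q) ∨ (R ∧ ¬S) ∨ (¬P ∧ ¬S)
⇔ (¬S ∨ R ∨ ¬P) ∧ (¬S ∨ R ∨ ¬S) ∧ (¬S ∨ ¬S ∨ ¬P) ∧ (¬S ∨ ¬S ∨ ¬S) ∧ (Q ∨ R ∨ ¬P) ∧ (Q ∨ R ∨ ¬S) ∧ (Q ∨ ¬S ∨ ¬P) ∧ (Q ∨ ¬S ∨ ¬S)   [distribute ∨ over ∧]
⇔ ¬S ∧ (Q ∨ R ∨ ¬P)   [simplify]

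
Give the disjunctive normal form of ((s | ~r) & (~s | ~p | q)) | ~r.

((s | ~r) & (~s | ~p | q)) | ~r
= (s & ~s) | (s & ~p) | (s & q) | (~r & ~s) | (~r & ~p) | (~r & q) | ~r
= (s & ~p) | (s & q) | ~r

(s & ~p) | (s & q) | ~r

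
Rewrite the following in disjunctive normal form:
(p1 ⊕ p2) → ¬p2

(p1 ⊕ p2) → ¬p2
⇔ ¬(p1 ⊕ p2) ∨ ¬p2
⇔ ¬((p1 ∧ ¬p2) ∨ (¬p1 ∧ p2)) ∨ ¬p2
⇔ (¬(p1 ∧ ¬p2) ∧ ¬(¬p1 ∧ p2)) ∨ ¬p2
⇔ ((¬p1 ∨ ¬¬p2) ∧ ¬(¬p1 ∧ p2)) ∨ ¬p2
⇔ ((¬p1 ∨ p2) ∧ ¬(¬p1 ∧ p2)) ∨ ¬p2
⇔ ((¬p1 ∨ p2) ∧ (¬¬p1 ∨ ¬p2)) ∨ ¬p2
⇔ ((¬p1 ∨ p2) ∧ (p1 ∨ ¬p2)) ∨ ¬p2
⇔ (¬p1 ∧ p1) ∨ (¬p1 ∧ ¬p2) ∨ (p2 ∧ p1) ∨ (p2 ∧ ¬p2) ∨ ¬p2
⇔ (p2 ∧ p1) ∨ ¬p2

(p2 ∧ p1) ∨ ¬p2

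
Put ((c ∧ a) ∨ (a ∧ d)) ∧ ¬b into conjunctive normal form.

(c ∨ d) ∧ a ∧ ¬b

((c ∧ a) ∨ (a ∧ d)) ∧ ¬b
≡ (c ∨ a) ∧ (c ∨ d) ∧ (a ∨ a) ∧ (a ∨ d) ∧ ¬b   [distribute ∨ over ∧]
≡ (c ∨ d) ∧ a ∧ ¬b   [simplify]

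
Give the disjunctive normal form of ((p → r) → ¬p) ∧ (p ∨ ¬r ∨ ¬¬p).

(p ∧ ¬r) ∨ (¬p ∧ ¬r)

((p → r) → ¬p) ∧ (p ∨ ¬r ∨ ¬¬p)
⇔ (¬(p → r) ∨ ¬p) ∧ (p ∨ ¬r ∨ ¬¬p)   [eliminate →]
⇔ (¬(¬p ∨ r) ∨ ¬p) ∧ (p ∨ ¬r ∨ ¬¬p)   [eliminate →]
⇔ ((¬¬p ∧ ¬r) ∨ ¬p) ∧ (p ∨ ¬r ∨ ¬¬p)   [De Morgan]
⇔ ((p ∧ ¬r) ∨ ¬p) ∧ (p ∨ ¬r ∨ ¬¬p)   [double negation]
⇔ ((p ∧ ¬r) ∨ ¬p) ∧ (p ∨ ¬r ∨ p)   [double negation]
⇔ (p ∧ ¬r ∧ p) ∨ (p ∧ ¬r ∧ ¬r) ∨ (p ∧ ¬r ∧ p) ∨ (¬p ∧ p) ∨ (¬p ∧ ¬r) ∨ (¬p ∧ p)   [distribute ∧ over ∨]
⇔ (p ∧ ¬r) ∨ (¬p ∧ ¬r)   [simplify]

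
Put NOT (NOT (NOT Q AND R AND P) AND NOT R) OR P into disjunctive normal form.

NOT (NOT (NOT Q AND R AND P) AND NOT R) OR P
⇔ NOT NOT (NOT Q AND R AND P) OR NOT NOT R OR P   [De Morgan]
⇔ (NOT Q AND R AND P) OR NOT NOT R OR P   [double negation]
⇔ (NOT Q AND R AND P) OR R OR P   [double negation]
⇔ R OR P   [simplify]

R OR P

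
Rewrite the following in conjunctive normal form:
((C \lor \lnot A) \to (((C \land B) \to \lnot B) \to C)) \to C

((C \lor \lnot A) \to (((C \land B) \to \lnot B) \to C)) \to C
≡ \lnot ((C \lor \lnot A) \to (((C \land B) \to \lnot B) \to C)) \lor C   [eliminate \to]
≡ \lnot (\lnot (C \lor \lnot A) \lor (((C \land B) \to \lnot B) \to C)) \lor C   [eliminate \to]
≡ \lnot (\lnot (C \lor \lnot A) \lor \lnot ((C \land B) \to \lnot B) \lor C) \lor C   [eliminate \to]
≡ \lnot (\lnot (C \lor \lnot A) \lor \lnot (\lnot (C \land B) \lor \lnot B) \lor C) \lor C   [eliminate \to]
≡ (\lnot \lnot (C \lor \lnot A) \land \lnot \lnot (\lnot (C \land B) \lor \lnot B) \land \lnot C) \lor C   [De Morgan]
≡ ((C \lor \lnot A) \land \lnot \lnot (\lnot (C \land B) \lor \lnot B) \land \lnot C) \lor C   [double negation]
≡ ((C \lor \lnot A) \land (\lnot (C \land B) \lor \lnot B) \land \lnot C) \lor C   [double negation]
≡ ((C \lor \lnot A) \land (\lnot C \lor \lnot B \lor \lnot B) \land \lnot C) \lor C   [De Morgan]
≡ (C \lor \lnot A \lor C) \land (\lnot C \lor \lnot B \lor \lnot B \lor C) \land (\lnot C \lor C)   [distribute \lor over \land]
≡ C \lor \lnot A   [simplify]

C \lor \lnot A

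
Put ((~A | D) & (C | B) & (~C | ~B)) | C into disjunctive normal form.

(~A & B & ~C) | (D & B & ~C) | C

((~A | D) & (C | B) & (~C | ~B)) | C
= (~A & C & ~C) | (~A & C & ~B) | (~A & B & ~C) | (~A & B & ~B) | (D & C & ~C) | (D & C & ~B) | (D & B & ~C) | (D & B & ~B) | C   [distribute & over |]
= (~A & B & ~C) | (D & B & ~C) | C   [simplify]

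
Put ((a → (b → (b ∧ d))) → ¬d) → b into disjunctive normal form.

(¬a ∧ d) ∨ (¬b ∧ d) ∨ b

((a → (b → (b ∧ d))) → ¬d) → b
⇔ ¬((a → (b → (b ∧ d))) → ¬d) ∨ b   — eliminate →
⇔ ¬(¬(a → (b → (b ∧ d))) ∨ ¬d) ∨ b   — eliminate →
⇔ ¬(¬(¬a ∨ (b → (b ∧ d))) ∨ ¬d) ∨ b   — eliminate →
⇔ ¬(¬(¬a ∨ ¬b ∨ (b ∧ d)) ∨ ¬d) ∨ b   — eliminate →
⇔ (¬¬(¬a ∨ ¬b ∨ (b ∧ d)) ∧ ¬¬d) ∨ b   — De Morgan
⇔ ((¬a ∨ ¬b ∨ (b ∧ d)) ∧ ¬¬d) ∨ b   — double negation
⇔ ((¬a ∨ ¬b ∨ (b ∧ d)) ∧ d) ∨ b   — double negation
⇔ (¬a ∧ d) ∨ (¬b ∧ d) ∨ (b ∧ d ∧ d) ∨ b   — distribute ∧ over ∨
⇔ (¬a ∧ d) ∨ (¬b ∧ d) ∨ b   — simplify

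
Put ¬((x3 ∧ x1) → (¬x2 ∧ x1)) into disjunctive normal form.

x3 ∧ x1 ∧ x2

¬((x3 ∧ x1) → (¬x2 ∧ x1))
⇔ ¬(¬(x3 ∧ x1) ∨ (¬x2 ∧ x1))   (eliminate →)
⇔ ¬¬(x3 ∧ x1) ∧ ¬(¬x2 ∧ x1)   (De Morgan)
⇔ x3 ∧ x1 ∧ ¬(¬x2 ∧ x1)   (double negation)
⇔ x3 ∧ x1 ∧ (¬¬x2 ∨ ¬x1)   (De Morgan)
⇔ x3 ∧ x1 ∧ (x2 ∨ ¬x1)   (double negation)
⇔ (x3 ∧ x1 ∧ x2) ∨ (x3 ∧ x1 ∧ ¬x1)   (distribute ∧ over ∨)
⇔ x3 ∧ x1 ∧ x2   (simplify)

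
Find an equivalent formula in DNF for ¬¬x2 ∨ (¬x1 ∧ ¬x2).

¬¬x2 ∨ (¬x1 ∧ ¬x2)
= x2 ∨ (¬x1 ∧ ¬x2)   [double negation]

x2 ∨ (¬x1 ∧ ¬x2)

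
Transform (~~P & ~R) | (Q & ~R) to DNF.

(~~P & ~R) | (Q & ~R)
≡ (P & ~R) | (Q & ~R)   [double negation]

(P & ~R) | (Q & ~R)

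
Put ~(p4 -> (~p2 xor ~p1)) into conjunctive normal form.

~(p4 -> (~p2 xor ~p1))
= ~(~p4 | (~p2 xor ~p1))   (eliminate ->)
= ~(~p4 | ((~p2 | ~p1) & ~(~p2 & ~p1)))   (expand xor)
= ~~p4 & ~((~p2 | ~p1) & ~(~p2 & ~p1))   (De Morgan)
= p4 & ~((~p2 | ~p1) & ~(~p2 & ~p1))   (double negation)
= p4 & (~(~p2 | ~p1) | ~~(~p2 & ~p1))   (De Morgan)
= p4 & ((~~p2 & ~~p1) | ~~(~p2 & ~p1))   (De Morgan)
= p4 & ((p2 & ~~p1) | ~~(~p2 & ~p1))   (double negation)
= p4 & ((p2 & p1) | ~~(~p2 & ~p1))   (double negation)
= p4 & ((p2 & p1) | (~p2 & ~p1))   (double negation)
= p4 & (p2 | ~p2) & (p2 | ~p1) & (p1 | ~p2) & (p1 | ~p1)   (distribute | over &)
= p4 & (p2 | ~p1) & (p1 | ~p2)   (simplify)

p4 & (p2 | ~p1) & (p1 | ~p2)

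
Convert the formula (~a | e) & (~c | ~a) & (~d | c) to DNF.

(~a | e) & (~c | ~a) & (~d | c)
⇔ (~a & ~c & ~d) | (~a & ~c & c) | (~a & ~a & ~d) | (~a & ~a & c) | (e & ~c & ~d) | (e & ~c & c) | (e & ~a & ~d) | (e & ~a & c)   [distribute & over |]
⇔ (~a & ~d) | (~a & c) | (e & ~c & ~d)   [simplify]

(~a & ~d) | (~a & c) | (e & ~c & ~d)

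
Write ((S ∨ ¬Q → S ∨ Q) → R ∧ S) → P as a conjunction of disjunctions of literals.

(Q ∨ S ∨ P) ∧ (¬R ∨ ¬S ∨ P)

((S ∨ ¬Q → S ∨ Q) → R ∧ S) → P
≡ ¬((S ∨ ¬Q → S ∨ Q) → R ∧ S) ∨ P   [eliminate →]
≡ ¬(¬(S ∨ ¬Q → S ∨ Q) ∨ R ∧ S) ∨ P   [eliminate →]
≡ ¬(¬(¬(S ∨ ¬Q) ∨ S ∨ Q) ∨ R ∧ S) ∨ P   [eliminate →]
≡ ¬¬(¬(S ∨ ¬Q) ∨ S ∨ Q) ∧ ¬(R ∧ S) ∨ P   [De Morgan]
≡ (¬(S ∨ ¬Q) ∨ S ∨ Q) ∧ ¬(R ∧ S) ∨ P   [double negation]
≡ (¬S ∧ ¬¬Q ∨ S ∨ Q) ∧ ¬(R ∧ S) ∨ P   [De Morgan]
≡ (¬S ∧ Q ∨ S ∨ Q) ∧ ¬(R ∧ S) ∨ P   [double negation]
≡ (¬S ∧ Q ∨ S ∨ Q) ∧ (¬R ∨ ¬S) ∨ P   [De Morgan]
≡ (¬S ∨ S ∨ Q ∨ P) ∧ (Q ∨ S ∨ Q ∨ P) ∧ (¬R ∨ ¬S ∨ P)   [distribute ∨ over ∧]
≡ (Q ∨ S ∨ P) ∧ (¬R ∨ ¬S ∨ P)   [simplify]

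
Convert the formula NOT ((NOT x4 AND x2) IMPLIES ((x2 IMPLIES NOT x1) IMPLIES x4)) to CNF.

NOT ((NOT x4 AND x2) IMPLIES ((x2 IMPLIES NOT x1) IMPLIES x4))
⇔ NOT (NOT (NOT x4 AND x2) OR ((x2 IMPLIES NOT x1) IMPLIES x4))   [eliminate IMPLIES]
⇔ NOT (NOT (NOT x4 AND x2) OR NOT (x2 IMPLIES NOT x1) OR x4)   [eliminate IMPLIES]
⇔ NOT (NOT (NOT x4 AND x2) OR NOT (NOT x2 OR NOT x1) OR x4)   [eliminate IMPLIES]
⇔ NOT NOT (NOT x4 AND x2) AND NOT NOT (NOT x2 OR NOT x1) AND NOT x4   [De Morgan]
⇔ NOT x4 AND x2 AND NOT NOT (NOT x2 OR NOT x1) AND NOT x4   [double negation]
⇔ NOT x4 AND x2 AND (NOT x2 OR NOT x1) AND NOT x4   [double negation]
⇔ NOT x4 AND x2 AND (NOT x2 OR NOT x1)   [simplify]

NOT x4 AND x2 AND (NOT x2 OR NOT x1)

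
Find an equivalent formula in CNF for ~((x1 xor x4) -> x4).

(x1 | x4) & ~x4

~((x1 xor x4) -> x4)
≡ ~(~(x1 xor x4) | x4)   (eliminate ->)
≡ ~(~((x1 | x4) & ~(x1 & x4)) | x4)   (expand xor)
≡ ~~((x1 | x4) & ~(x1 & x4)) & ~x4   (De Morgan)
≡ (x1 | x4) & ~(x1 & x4) & ~x4   (double negation)
≡ (x1 | x4) & (~x1 | ~x4) & ~x4   (De Morgan)
≡ (x1 | x4) & ~x4   (simplify)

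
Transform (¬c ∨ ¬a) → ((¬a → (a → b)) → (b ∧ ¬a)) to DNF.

(c ∧ a) ∨ (b ∧ ¬a)

(¬c ∨ ¬a) → ((¬a → (a → b)) → (b ∧ ¬a))
= ¬(¬c ∨ ¬a) ∨ ((¬a → (a → b)) → (b ∧ ¬a))
= ¬(¬c ∨ ¬a) ∨ ¬(¬a → (a → b)) ∨ (b ∧ ¬a)
= ¬(¬c ∨ ¬a) ∨ ¬(¬¬a ∨ (a → b)) ∨ (b ∧ ¬a)
= ¬(¬c ∨ ¬a) ∨ ¬(¬¬a ∨ ¬a ∨ b) ∨ (b ∧ ¬a)
= (¬¬c ∧ ¬¬a) ∨ ¬(¬¬a ∨ ¬a ∨ b) ∨ (b ∧ ¬a)
= (c ∧ ¬¬a) ∨ ¬(¬¬a ∨ ¬a ∨ b) ∨ (b ∧ ¬a)
= (c ∧ a) ∨ ¬(¬¬a ∨ ¬a ∨ b) ∨ (b ∧ ¬a)
= (c ∧ a) ∨ (¬¬¬a ∧ ¬¬a ∧ ¬b) ∨ (b ∧ ¬a)
= (c ∧ a) ∨ (¬a ∧ ¬¬a ∧ ¬b) ∨ (b ∧ ¬a)
= (c ∧ a) ∨ (¬a ∧ a ∧ ¬b) ∨ (b ∧ ¬a)
= (c ∧ a) ∨ (b ∧ ¬a)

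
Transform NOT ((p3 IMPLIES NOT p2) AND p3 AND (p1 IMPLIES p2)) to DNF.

(p3 AND p2) OR NOT p3 OR (p1 AND NOT p2)

NOT ((p3 IMPLIES NOT p2) AND p3 AND (p1 IMPLIES p2))
≡ NOT ((NOT p3 OR NOT p2) AND p3 AND (p1 IMPLIES p2))   — eliminate IMPLIES
≡ NOT ((NOT p3 OR NOT p2) AND p3 AND (NOT p1 OR p2))   — eliminate IMPLIES
≡ NOT (NOT p3 OR NOT p2) OR NOT p3 OR NOT (NOT p1 OR p2)   — De Morgan
≡ (NOT NOT p3 AND NOT NOT p2) OR NOT p3 OR NOT (NOT p1 OR p2)   — De Morgan
≡ (p3 AND NOT NOT p2) OR NOT p3 OR NOT (NOT p1 OR p2)   — double negation
≡ (p3 AND p2) OR NOT p3 OR NOT (NOT p1 OR p2)   — double negation
≡ (p3 AND p2) OR NOT p3 OR (NOT NOT p1 AND NOT p2)   — De Morgan
≡ (p3 AND p2) OR NOT p3 OR (p1 AND NOT p2)   — double negation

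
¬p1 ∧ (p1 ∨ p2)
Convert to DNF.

¬p1 ∧ (p1 ∨ p2)
⇔ (¬p1 ∧ p1) ∨ (¬p1 ∧ p2)   (distribute ∧ over ∨)
⇔ ¬p1 ∧ p2   (simplify)

¬p1 ∧ p2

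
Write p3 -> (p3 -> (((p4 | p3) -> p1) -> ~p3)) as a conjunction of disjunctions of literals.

~p3 | ~p1

p3 -> (p3 -> (((p4 | p3) -> p1) -> ~p3))
⇔ ~p3 | (p3 -> (((p4 | p3) -> p1) -> ~p3))
⇔ ~p3 | ~p3 | (((p4 | p3) -> p1) -> ~p3)
⇔ ~p3 | ~p3 | ~((p4 | p3) -> p1) | ~p3
⇔ ~p3 | ~p3 | ~(~(p4 | p3) | p1) | ~p3
⇔ ~p3 | ~p3 | (~~(p4 | p3) & ~p1) | ~p3
⇔ ~p3 | ~p3 | ((p4 | p3) & ~p1) | ~p3
⇔ (~p3 | ~p3 | p4 | p3 | ~p3) & (~p3 | ~p3 | ~p1 | ~p3)
⇔ ~p3 | ~p1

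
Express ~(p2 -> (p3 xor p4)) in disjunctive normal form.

~(p2 -> (p3 xor p4))
≡ ~(~p2 | (p3 xor p4))   (eliminate ->)
≡ ~(~p2 | (p3 & ~p4) | (~p3 & p4))   (expand xor)
≡ ~~p2 & ~(p3 & ~p4) & ~(~p3 & p4)   (De Morgan)
≡ p2 & ~(p3 & ~p4) & ~(~p3 & p4)   (double negation)
≡ p2 & (~p3 | ~~p4) & ~(~p3 & p4)   (De Morgan)
≡ p2 & (~p3 | p4) & ~(~p3 & p4)   (double negation)
≡ p2 & (~p3 | p4) & (~~p3 | ~p4)   (De Morgan)
≡ p2 & (~p3 | p4) & (p3 | ~p4)   (double negation)
≡ (p2 & ~p3 & p3) | (p2 & ~p3 & ~p4) | (p2 & p4 & p3) | (p2 & p4 & ~p4)   (distribute & over |)
≡ (p2 & ~p3 & ~p4) | (p2 & p4 & p3)   (simplify)

(p2 & ~p3 & ~p4) | (p2 & p4 & p3)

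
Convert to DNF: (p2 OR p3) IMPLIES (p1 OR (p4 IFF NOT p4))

(NOT p2 AND NOT p3) OR p1

(p2 OR p3) IMPLIES (p1 OR (p4 IFF NOT p4))
≡ NOT (p2 OR p3) OR p1 OR (p4 IFF NOT p4)   [eliminate IMPLIES]
≡ NOT (p2 OR p3) OR p1 OR ((p4 IMPLIES NOT p4) AND (NOT p4 IMPLIES p4))   [eliminate IFF]
≡ NOT (p2 OR p3) OR p1 OR ((NOT p4 OR NOT p4) AND (NOT p4 IMPLIES p4))   [eliminate IMPLIES]
≡ NOT (p2 OR p3) OR p1 OR ((NOT p4 OR NOT p4) AND (NOT NOT p4 OR p4))   [eliminate IMPLIES]
≡ (NOT p2 AND NOT p3) OR p1 OR ((NOT p4 OR NOT p4) AND (NOT NOT p4 OR p4))   [De Morgan]
≡ (NOT p2 AND NOT p3) OR p1 OR ((NOT p4 OR NOT p4) AND (p4 OR p4))   [double negation]
≡ (NOT p2 AND NOT p3) OR p1 OR (NOT p4 AND p4) OR (NOT p4 AND p4) OR (NOT p4 AND p4) OR (NOT p4 AND p4)   [distribute AND over OR]
≡ (NOT p2 AND NOT p3) OR p1   [simplify]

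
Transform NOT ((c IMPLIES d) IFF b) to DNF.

NOT ((c IMPLIES d) IFF b)
≡ NOT (((c IMPLIES d) IMPLIES b) AND (b IMPLIES (c IMPLIES d)))   [eliminate IFF]
≡ NOT ((NOT (c IMPLIES d) OR b) AND (b IMPLIES (c IMPLIES d)))   [eliminate IMPLIES]
≡ NOT ((NOT (NOT c OR d) OR b) AND (b IMPLIES (c IMPLIES d)))   [eliminate IMPLIES]
≡ NOT ((NOT (NOT c OR d) OR b) AND (NOT b OR (c IMPLIES d)))   [eliminate IMPLIES]
≡ NOT ((NOT (NOT c OR d) OR b) AND (NOT b OR NOT c OR d))   [eliminate IMPLIES]
≡ NOT (NOT (NOT c OR d) OR b) OR NOT (NOT b OR NOT c OR d)   [De Morgan]
≡ (NOT NOT (NOT c OR d) AND NOT b) OR NOT (NOT b OR NOT c OR d)   [De Morgan]
≡ ((NOT c OR d) AND NOT b) OR NOT (NOT b OR NOT c OR d)   [double negation]
≡ ((NOT c OR d) AND NOT b) OR (NOT NOT b AND NOT NOT c AND NOT d)   [De Morgan]
≡ ((NOT c OR d) AND NOT b) OR (b AND NOT NOT c AND NOT d)   [double negation]
≡ ((NOT c OR d) AND NOT b) OR (b AND c AND NOT d)   [double negation]
≡ (NOT c AND NOT b) OR (d AND NOT b) OR (b AND c AND NOT d)   [distribute AND over OR]

(NOT c AND NOT b) OR (d AND NOT b) OR (b AND c AND NOT d)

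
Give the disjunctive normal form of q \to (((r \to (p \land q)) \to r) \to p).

\lnot q \lor \lnot r \lor p

q \to (((r \to (p \land q)) \to r) \to p)
≡ \lnot q \lor (((r \to (p \land q)) \to r) \to p)   — eliminate \to
≡ \lnot q \lor \lnot ((r \to (p \land q)) \to r) \lor p   — eliminate \to
≡ \lnot q \lor \lnot (\lnot (r \to (p \land q)) \lor r) \lor p   — eliminate \to
≡ \lnot q \lor \lnot (\lnot (\lnot r \lor (p \land q)) \lor r) \lor p   — eliminate \to
≡ \lnot q \lor (\lnot \lnot (\lnot r \lor (p \land q)) \land \lnot r) \lor p   — De Morgan
≡ \lnot q \lor ((\lnot r \lor (p \land q)) \land \lnot r) \lor p   — double negation
≡ \lnot q \lor (\lnot r \land \lnot r) \lor (p \land q \land \lnot r) \lor p   — distribute \land over \lor
≡ \lnot q \lor \lnot r \lor p   — simplify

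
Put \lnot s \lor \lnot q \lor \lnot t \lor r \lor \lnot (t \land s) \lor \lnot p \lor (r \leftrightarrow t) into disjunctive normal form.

\lnot s \lor \lnot q \lor \lnot t \lor r \lor \lnot (t \land s) \lor \lnot p \lor (r \leftrightarrow t)
≡ \lnot s \lor \lnot q \lor \lnot t \lor r \lor \lnot (t \land s) \lor \lnot p \lor ((r \to t) \land (t \to r))   — eliminate \leftrightarrow
≡ \lnot s \lor \lnot q \lor \lnot t \lor r \lor \lnot (t \land s) \lor \lnot p \lor ((\lnot r \lor t) \land (t \to r))   — eliminate \to
≡ \lnot s \lor \lnot q \lor \lnot t \lor r \lor \lnot (t \land s) \lor \lnot p \lor ((\lnot r \lor t) \land (\lnot t \lor r))   — eliminate \to
≡ \lnot s \lor \lnot q \lor \lnot t \lor r \lor \lnot t \lor \lnot s \lor \lnot p \lor ((\lnot r \lor t) \land (\lnot t \lor r))   — De Morgan
≡ \lnot s \lor \lnot q \lor \lnot t \lor r \lor \lnot t \lor \lnot s \lor \lnot p \lor (\lnot r \land \lnot t) \lor (\lnot r \land r) \lor (t \land \lnot t) \lor (t \land r)   — distribute \land over \lor
≡ \lnot s \lor \lnot q \lor \lnot t \lor r \lor \lnot p   — simplify

\lnot s \lor \lnot q \lor \lnot t \lor r \lor \lnot p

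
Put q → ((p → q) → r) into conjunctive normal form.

¬q ∨ r

q → ((p → q) → r)
≡ ¬q ∨ ((p → q) → r)   [eliminate →]
≡ ¬q ∨ ¬(p → q) ∨ r   [eliminate →]
≡ ¬q ∨ ¬(¬p ∨ q) ∨ r   [eliminate →]
≡ ¬q ∨ (¬¬p ∧ ¬q) ∨ r   [De Morgan]
≡ ¬q ∨ (p ∧ ¬q) ∨ r   [double negation]
≡ (¬q ∨ p ∨ r) ∧ (¬q ∨ ¬q ∨ r)   [distribute ∨ over ∧]
≡ ¬q ∨ r   [simplify]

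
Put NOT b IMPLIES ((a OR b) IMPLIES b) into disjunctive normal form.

b OR (NOT a AND NOT b)

NOT b IMPLIES ((a OR b) IMPLIES b)
≡ NOT NOT b OR ((a OR b) IMPLIES b)   (eliminate IMPLIES)
≡ NOT NOT b OR NOT (a OR b) OR b   (eliminate IMPLIES)
≡ b OR NOT (a OR b) OR b   (double negation)
≡ b OR (NOT a AND NOT b) OR b   (De Morgan)
≡ b OR (NOT a AND NOT b)   (simplify)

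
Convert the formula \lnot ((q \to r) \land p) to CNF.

\lnot ((q \to r) \land p)
≡ \lnot ((\lnot q \lor r) \land p)   [eliminate \to]
≡ \lnot (\lnot q \lor r) \lor \lnot p   [De Morgan]
≡ (\lnot \lnot q \land \lnot r) \lor \lnot p   [De Morgan]
≡ (q \land \lnot r) \lor \lnot p   [double negation]
≡ (q \lor \lnot p) \land (\lnot r \lor \lnot p)   [distribute \lor over \land]

(q \lor \lnot p) \land (\lnot r \lor \lnot p)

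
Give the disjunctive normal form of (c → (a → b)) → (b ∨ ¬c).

(c → (a → b)) → (b ∨ ¬c)
= ¬(c → (a → b)) ∨ b ∨ ¬c   — eliminate →
= ¬(¬c ∨ (a → b)) ∨ b ∨ ¬c   — eliminate →
= ¬(¬c ∨ ¬a ∨ b) ∨ b ∨ ¬c   — eliminate →
= (¬¬c ∧ ¬¬a ∧ ¬b) ∨ b ∨ ¬c   — De Morgan
= (c ∧ ¬¬a ∧ ¬b) ∨ b ∨ ¬c   — double negation
= (c ∧ a ∧ ¬b) ∨ b ∨ ¬c   — double negation

(c ∧ a ∧ ¬b) ∨ b ∨ ¬c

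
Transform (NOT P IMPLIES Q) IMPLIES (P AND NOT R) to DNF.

(NOT P IMPLIES Q) IMPLIES (P AND NOT R)
≡ NOT (NOT P IMPLIES Q) OR (P AND NOT R)   (eliminate IMPLIES)
≡ NOT (NOT NOT P OR Q) OR (P AND NOT R)   (eliminate IMPLIES)
≡ (NOT NOT NOT P AND NOT Q) OR (P AND NOT R)   (De Morgan)
≡ (NOT P AND NOT Q) OR (P AND NOT R)   (double negation)

(NOT P AND NOT Q) OR (P AND NOT R)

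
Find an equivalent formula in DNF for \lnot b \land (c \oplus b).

\lnot b \land (c \oplus b)
= \lnot b \land (c \land \lnot b \lor \lnot c \land b)   [expand \oplus]
= \lnot b \land c \land \lnot b \lor \lnot b \land \lnot c \land b   [distribute \land over \lor]
= \lnot b \land c   [simplify]

\lnot b \land c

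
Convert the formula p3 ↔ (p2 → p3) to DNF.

p3 ↔ (p2 → p3)
= (p3 → (p2 → p3)) ∧ ((p2 → p3) → p3)   (eliminate ↔)
= (¬p3 ∨ (p2 → p3)) ∧ ((p2 → p3) → p3)   (eliminate →)
= (¬p3 ∨ ¬p2 ∨ p3) ∧ ((p2 → p3) → p3)   (eliminate →)
= (¬p3 ∨ ¬p2 ∨ p3) ∧ (¬(p2 → p3) ∨ p3)   (eliminate →)
= (¬p3 ∨ ¬p2 ∨ p3) ∧ (¬(¬p2 ∨ p3) ∨ p3)   (eliminate →)
= (¬p3 ∨ ¬p2 ∨ p3) ∧ ((¬¬p2 ∧ ¬p3) ∨ p3)   (De Morgan)
= (¬p3 ∨ ¬p2 ∨ p3) ∧ ((p2 ∧ ¬p3) ∨ p3)   (double negation)
= (¬p3 ∧ p2 ∧ ¬p3) ∨ (¬p3 ∧ p3) ∨ (¬p2 ∧ p2 ∧ ¬p3) ∨ (¬p2 ∧ p3) ∨ (p3 ∧ p2 ∧ ¬p3) ∨ (p3 ∧ p3)   (distribute ∧ over ∨)
= (¬p3 ∧ p2) ∨ p3   (simplify)

(¬p3 ∧ p2) ∨ p3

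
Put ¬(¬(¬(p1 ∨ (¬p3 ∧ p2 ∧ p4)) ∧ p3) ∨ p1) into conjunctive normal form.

¬(¬(¬(p1 ∨ (¬p3 ∧ p2 ∧ p4)) ∧ p3) ∨ p1)
≡ ¬¬(¬(p1 ∨ (¬p3 ∧ p2 ∧ p4)) ∧ p3) ∧ ¬p1   [De Morgan]
≡ ¬(p1 ∨ (¬p3 ∧ p2 ∧ p4)) ∧ p3 ∧ ¬p1   [double negation]
≡ ¬p1 ∧ ¬(¬p3 ∧ p2 ∧ p4) ∧ p3 ∧ ¬p1   [De Morgan]
≡ ¬p1 ∧ (¬¬p3 ∨ ¬p2 ∨ ¬p4) ∧ p3 ∧ ¬p1   [De Morgan]
≡ ¬p1 ∧ (p3 ∨ ¬p2 ∨ ¬p4) ∧ p3 ∧ ¬p1   [double negation]
≡ ¬p1 ∧ p3   [simplify]

¬p1 ∧ p3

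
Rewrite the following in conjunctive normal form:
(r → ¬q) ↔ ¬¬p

(r → ¬q) ↔ ¬¬p
≡ ((r → ¬q) → ¬¬p) ∧ (¬¬p → (r → ¬q))   (eliminate ↔)
≡ (¬(r → ¬q) ∨ ¬¬p) ∧ (¬¬p → (r → ¬q))   (eliminate →)
≡ (¬(¬r ∨ ¬q) ∨ ¬¬p) ∧ (¬¬p → (r → ¬q))   (eliminate →)
≡ (¬(¬r ∨ ¬q) ∨ ¬¬p) ∧ (¬¬¬p ∨ (r → ¬q))   (eliminate →)
≡ (¬(¬r ∨ ¬q) ∨ ¬¬p) ∧ (¬¬¬p ∨ ¬r ∨ ¬q)   (eliminate →)
≡ ((¬¬r ∧ ¬¬q) ∨ ¬¬p) ∧ (¬¬¬p ∨ ¬r ∨ ¬q)   (De Morgan)
≡ ((r ∧ ¬¬q) ∨ ¬¬p) ∧ (¬¬¬p ∨ ¬r ∨ ¬q)   (double negation)
≡ ((r ∧ q) ∨ ¬¬p) ∧ (¬¬¬p ∨ ¬r ∨ ¬q)   (double negation)
≡ ((r ∧ q) ∨ p) ∧ (¬¬¬p ∨ ¬r ∨ ¬q)   (double negation)
≡ ((r ∧ q) ∨ p) ∧ (¬p ∨ ¬r ∨ ¬q)   (double negation)
≡ (r ∨ p) ∧ (q ∨ p) ∧ (¬p ∨ ¬r ∨ ¬q)   (distribute ∨ over ∧)

(r ∨ p) ∧ (q ∨ p) ∧ (¬p ∨ ¬r ∨ ¬q)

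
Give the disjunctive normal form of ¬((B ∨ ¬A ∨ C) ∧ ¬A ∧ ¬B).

¬((B ∨ ¬A ∨ C) ∧ ¬A ∧ ¬B)
= ¬(B ∨ ¬A ∨ C) ∨ ¬¬A ∨ ¬¬B   [De Morgan]
= (¬B ∧ ¬¬A ∧ ¬C) ∨ ¬¬A ∨ ¬¬B   [De Morgan]
= (¬B ∧ A ∧ ¬C) ∨ ¬¬A ∨ ¬¬B   [double negation]
= (¬B ∧ A ∧ ¬C) ∨ A ∨ ¬¬B   [double negation]
= (¬B ∧ A ∧ ¬C) ∨ A ∨ B   [double negation]
= A ∨ B   [simplify]

A ∨ B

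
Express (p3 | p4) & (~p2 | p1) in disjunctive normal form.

(p3 | p4) & (~p2 | p1)
= (p3 & ~p2) | (p3 & p1) | (p4 & ~p2) | (p4 & p1)   [distribute & over |]

(p3 & ~p2) | (p3 & p1) | (p4 & ~p2) | (p4 & p1)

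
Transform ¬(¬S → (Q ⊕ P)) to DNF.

¬(¬S → (Q ⊕ P))
≡ ¬(¬¬S ∨ (Q ⊕ P))   — eliminate →
≡ ¬(¬¬S ∨ (Q ∧ ¬P) ∨ (¬Q ∧ P))   — expand ⊕
≡ ¬¬¬S ∧ ¬(Q ∧ ¬P) ∧ ¬(¬Q ∧ P)   — De Morgan
≡ ¬S ∧ ¬(Q ∧ ¬P) ∧ ¬(¬Q ∧ P)   — double negation
≡ ¬S ∧ (¬Q ∨ ¬¬P) ∧ ¬(¬Q ∧ P)   — De Morgan
≡ ¬S ∧ (¬Q ∨ P) ∧ ¬(¬Q ∧ P)   — double negation
≡ ¬S ∧ (¬Q ∨ P) ∧ (¬¬Q ∨ ¬P)   — De Morgan
≡ ¬S ∧ (¬Q ∨ P) ∧ (Q ∨ ¬P)   — double negation
≡ (¬S ∧ ¬Q ∧ Q) ∨ (¬S ∧ ¬Q ∧ ¬P) ∨ (¬S ∧ P ∧ Q) ∨ (¬S ∧ P ∧ ¬P)   — distribute ∧ over ∨
≡ (¬S ∧ ¬Q ∧ ¬P) ∨ (¬S ∧ P ∧ Q)   — simplify

(¬S ∧ ¬Q ∧ ¬P) ∨ (¬S ∧ P ∧ Q)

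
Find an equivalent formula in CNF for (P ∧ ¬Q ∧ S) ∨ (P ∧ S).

P ∧ S

(P ∧ ¬Q ∧ S) ∨ (P ∧ S)
≡ (P ∨ P) ∧ (P ∨ S) ∧ (¬Q ∨ P) ∧ (¬Q ∨ S) ∧ (S ∨ P) ∧ (S ∨ S)
≡ P ∧ S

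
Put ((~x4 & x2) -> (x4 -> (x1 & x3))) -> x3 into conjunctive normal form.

((~x4 & x2) -> (x4 -> (x1 & x3))) -> x3
= ~((~x4 & x2) -> (x4 -> (x1 & x3))) | x3   [eliminate ->]
= ~(~(~x4 & x2) | (x4 -> (x1 & x3))) | x3   [eliminate ->]
= ~(~(~x4 & x2) | ~x4 | (x1 & x3)) | x3   [eliminate ->]
= (~~(~x4 & x2) & ~~x4 & ~(x1 & x3)) | x3   [De Morgan]
= (~x4 & x2 & ~~x4 & ~(x1 & x3)) | x3   [double negation]
= (~x4 & x2 & x4 & ~(x1 & x3)) | x3   [double negation]
= (~x4 & x2 & x4 & (~x1 | ~x3)) | x3   [De Morgan]
= (~x4 | x3) & (x2 | x3) & (x4 | x3) & (~x1 | ~x3 | x3)   [distribute | over &]
= (~x4 | x3) & (x2 | x3) & (x4 | x3)   [simplify]

(~x4 | x3) & (x2 | x3) & (x4 | x3)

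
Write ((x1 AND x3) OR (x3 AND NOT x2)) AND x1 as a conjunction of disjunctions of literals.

((x1 AND x3) OR (x3 AND NOT x2)) AND x1
≡ (x1 OR x3) AND (x1 OR NOT x2) AND (x3 OR x3) AND (x3 OR NOT x2) AND x1   — distribute OR over AND
≡ x3 AND x1   — simplify

x3 AND x1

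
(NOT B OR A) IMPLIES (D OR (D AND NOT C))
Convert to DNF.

(B AND NOT A) OR D

(NOT B OR A) IMPLIES (D OR (D AND NOT C))
≡ NOT (NOT B OR A) OR D OR (D AND NOT C)   [eliminate IMPLIES]
≡ (NOT NOT B AND NOT A) OR D OR (D AND NOT C)   [De Morgan]
≡ (B AND NOT A) OR D OR (D AND NOT C)   [double negation]
≡ (B AND NOT A) OR D   [simplify]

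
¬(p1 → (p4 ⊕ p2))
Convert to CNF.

p1 ∧ (¬p4 ∨ p2) ∧ (¬p2 ∨ p4)

¬(p1 → (p4 ⊕ p2))
≡ ¬(¬p1 ∨ (p4 ⊕ p2))   [eliminate →]
≡ ¬(¬p1 ∨ ((p4 ∨ p2) ∧ ¬(p4 ∧ p2)))   [expand ⊕]
≡ ¬¬p1 ∧ ¬((p4 ∨ p2) ∧ ¬(p4 ∧ p2))   [De Morgan]
≡ p1 ∧ ¬((p4 ∨ p2) ∧ ¬(p4 ∧ p2))   [double negation]
≡ p1 ∧ (¬(p4 ∨ p2) ∨ ¬¬(p4 ∧ p2))   [De Morgan]
≡ p1 ∧ ((¬p4 ∧ ¬p2) ∨ ¬¬(p4 ∧ p2))   [De Morgan]
≡ p1 ∧ ((¬p4 ∧ ¬p2) ∨ (p4 ∧ p2))   [double negation]
≡ p1 ∧ (¬p4 ∨ p4) ∧ (¬p4 ∨ p2) ∧ (¬p2 ∨ p4) ∧ (¬p2 ∨ p2)   [distribute ∨ over ∧]
≡ p1 ∧ (¬p4 ∨ p2) ∧ (¬p2 ∨ p4)   [simplify]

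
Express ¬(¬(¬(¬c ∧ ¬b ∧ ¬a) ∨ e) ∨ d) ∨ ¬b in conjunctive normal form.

¬(¬(¬(¬c ∧ ¬b ∧ ¬a) ∨ e) ∨ d) ∨ ¬b
≡ (¬¬(¬(¬c ∧ ¬b ∧ ¬a) ∨ e) ∧ ¬d) ∨ ¬b   [De Morgan]
≡ ((¬(¬c ∧ ¬b ∧ ¬a) ∨ e) ∧ ¬d) ∨ ¬b   [double negation]
≡ ((¬¬c ∨ ¬¬b ∨ ¬¬a ∨ e) ∧ ¬d) ∨ ¬b   [De Morgan]
≡ ((c ∨ ¬¬b ∨ ¬¬a ∨ e) ∧ ¬d) ∨ ¬b   [double negation]
≡ ((c ∨ b ∨ ¬¬a ∨ e) ∧ ¬d) ∨ ¬b   [double negation]
≡ ((c ∨ b ∨ a ∨ e) ∧ ¬d) ∨ ¬b   [double negation]
≡ (c ∨ b ∨ a ∨ e ∨ ¬b) ∧ (¬d ∨ ¬b)   [distribute ∨ over ∧]
≡ ¬d ∨ ¬b   [simplify]

¬d ∨ ¬b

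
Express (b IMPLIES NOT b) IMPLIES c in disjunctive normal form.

(b IMPLIES NOT b) IMPLIES c
⇔ NOT (b IMPLIES NOT b) OR c   — eliminate IMPLIES
⇔ NOT (NOT b OR NOT b) OR c   — eliminate IMPLIES
⇔ (NOT NOT b AND NOT NOT b) OR c   — De Morgan
⇔ (b AND NOT NOT b) OR c   — double negation
⇔ (b AND b) OR c   — double negation
⇔ b OR c   — simplify

b OR c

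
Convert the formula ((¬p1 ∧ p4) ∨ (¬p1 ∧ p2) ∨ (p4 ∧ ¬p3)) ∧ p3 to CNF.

((¬p1 ∧ p4) ∨ (¬p1 ∧ p2) ∨ (p4 ∧ ¬p3)) ∧ p3
≡ (¬p1 ∨ ¬p1 ∨ p4) ∧ (¬p1 ∨ ¬p1 ∨ ¬p3) ∧ (¬p1 ∨ p2 ∨ p4) ∧ (¬p1 ∨ p2 ∨ ¬p3) ∧ (p4 ∨ ¬p1 ∨ p4) ∧ (p4 ∨ ¬p1 ∨ ¬p3) ∧ (p4 ∨ p2 ∨ p4) ∧ (p4 ∨ p2 ∨ ¬p3) ∧ p3   [distribute ∨ over ∧]
≡ (¬p1 ∨ p4) ∧ (¬p1 ∨ ¬p3) ∧ (p4 ∨ p2) ∧ p3   [simplify]

(¬p1 ∨ p4) ∧ (¬p1 ∨ ¬p3) ∧ (p4 ∨ p2) ∧ p3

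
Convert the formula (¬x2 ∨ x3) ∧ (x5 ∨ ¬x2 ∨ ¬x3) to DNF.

¬x2 ∨ (x3 ∧ x5)

(¬x2 ∨ x3) ∧ (x5 ∨ ¬x2 ∨ ¬x3)
≡ (¬x2 ∧ x5) ∨ (¬x2 ∧ ¬x2) ∨ (¬x2 ∧ ¬x3) ∨ (x3 ∧ x5) ∨ (x3 ∧ ¬x2) ∨ (x3 ∧ ¬x3)   — distribute ∧ over ∨
≡ ¬x2 ∨ (x3 ∧ x5)   — simplify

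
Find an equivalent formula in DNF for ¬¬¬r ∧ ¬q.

¬r ∧ ¬q

¬¬¬r ∧ ¬q
= ¬r ∧ ¬q   (double negation)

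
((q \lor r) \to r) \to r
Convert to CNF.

q \lor r

((q \lor r) \to r) \to r
≡ \lnot ((q \lor r) \to r) \lor r   — eliminate \to
≡ \lnot (\lnot (q \lor r) \lor r) \lor r   — eliminate \to
≡ (\lnot \lnot (q \lor r) \land \lnot r) \lor r   — De Morgan
≡ ((q \lor r) \land \lnot r) \lor r   — double negation
≡ (q \lor r \lor r) \land (\lnot r \lor r)   — distribute \lor over \land
≡ q \lor r   — simplify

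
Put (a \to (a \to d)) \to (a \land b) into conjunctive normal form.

(a \to (a \to d)) \to (a \land b)
≡ \lnot (a \to (a \to d)) \lor (a \land b)   [eliminate \to]
≡ \lnot (\lnot a \lor (a \to d)) \lor (a \land b)   [eliminate \to]
≡ \lnot (\lnot a \lor \lnot a \lor d) \lor (a \land b)   [eliminate \to]
≡ (\lnot \lnot a \land \lnot \lnot a \land \lnot d) \lor (a \land b)   [De Morgan]
≡ (a \land \lnot \lnot a \land \lnot d) \lor (a \land b)   [double negation]
≡ (a \land a \land \lnot d) \lor (a \land b)   [double negation]
≡ (a \lor a) \land (a \lor b) \land (a \lor a) \land (a \lor b) \land (\lnot d \lor a) \land (\lnot d \lor b)   [distribute \lor over \land]
≡ a \land (\lnot d \lor b)   [simplify]

a \land (\lnot d \lor b)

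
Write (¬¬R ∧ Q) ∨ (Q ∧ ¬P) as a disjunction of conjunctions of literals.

(R ∧ Q) ∨ (Q ∧ ¬P)

(¬¬R ∧ Q) ∨ (Q ∧ ¬P)
≡ (R ∧ Q) ∨ (Q ∧ ¬P)   [double negation]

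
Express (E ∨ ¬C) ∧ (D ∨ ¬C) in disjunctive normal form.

(E ∧ D) ∨ ¬C

(E ∨ ¬C) ∧ (D ∨ ¬C)
≡ (E ∧ D) ∨ (E ∧ ¬C) ∨ (¬C ∧ D) ∨ (¬C ∧ ¬C)   — distribute ∧ over ∨
≡ (E ∧ D) ∨ ¬C   — simplify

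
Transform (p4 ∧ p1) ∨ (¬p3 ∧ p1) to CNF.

(p4 ∨ ¬p3) ∧ p1

(p4 ∧ p1) ∨ (¬p3 ∧ p1)
≡ (p4 ∨ ¬p3) ∧ (p4 ∨ p1) ∧ (p1 ∨ ¬p3) ∧ (p1 ∨ p1)   (distribute ∨ over ∧)
≡ (p4 ∨ ¬p3) ∧ p1   (simplify)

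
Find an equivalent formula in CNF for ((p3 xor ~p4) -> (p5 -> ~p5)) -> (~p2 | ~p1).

((p3 xor ~p4) -> (p5 -> ~p5)) -> (~p2 | ~p1)
⇔ ~((p3 xor ~p4) -> (p5 -> ~p5)) | ~p2 | ~p1   — eliminate ->
⇔ ~(~(p3 xor ~p4) | (p5 -> ~p5)) | ~p2 | ~p1   — eliminate ->
⇔ ~(~((p3 | ~p4) & ~(p3 & ~p4)) | (p5 -> ~p5)) | ~p2 | ~p1   — expand xor
⇔ ~(~((p3 | ~p4) & ~(p3 & ~p4)) | ~p5 | ~p5) | ~p2 | ~p1   — eliminate ->
⇔ (~~((p3 | ~p4) & ~(p3 & ~p4)) & ~~p5 & ~~p5) | ~p2 | ~p1   — De Morgan
⇔ ((p3 | ~p4) & ~(p3 & ~p4) & ~~p5 & ~~p5) | ~p2 | ~p1   — double negation
⇔ ((p3 | ~p4) & (~p3 | ~~p4) & ~~p5 & ~~p5) | ~p2 | ~p1   — De Morgan
⇔ ((p3 | ~p4) & (~p3 | p4) & ~~p5 & ~~p5) | ~p2 | ~p1   — double negation
⇔ ((p3 | ~p4) & (~p3 | p4) & p5 & ~~p5) | ~p2 | ~p1   — double negation
⇔ ((p3 | ~p4) & (~p3 | p4) & p5 & p5) | ~p2 | ~p1   — double negation
⇔ (p3 | ~p4 | ~p2 | ~p1) & (~p3 | p4 | ~p2 | ~p1) & (p5 | ~p2 | ~p1) & (p5 | ~p2 | ~p1)   — distribute | over &
⇔ (p3 | ~p4 | ~p2 | ~p1) & (~p3 | p4 | ~p2 | ~p1) & (p5 | ~p2 | ~p1)   — simplify

(p3 | ~p4 | ~p2 | ~p1) & (~p3 | p4 | ~p2 | ~p1) & (p5 | ~p2 | ~p1)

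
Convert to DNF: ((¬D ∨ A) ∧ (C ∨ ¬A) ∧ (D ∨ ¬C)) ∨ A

(¬D ∧ ¬A ∧ ¬C) ∨ A

((¬D ∨ A) ∧ (C ∨ ¬A) ∧ (D ∨ ¬C)) ∨ A
= (¬D ∧ C ∧ D) ∨ (¬D ∧ C ∧ ¬C) ∨ (¬D ∧ ¬A ∧ D) ∨ (¬D ∧ ¬A ∧ ¬C) ∨ (A ∧ C ∧ D) ∨ (A ∧ C ∧ ¬C) ∨ (A ∧ ¬A ∧ D) ∨ (A ∧ ¬A ∧ ¬C) ∨ A   [distribute ∧ over ∨]
= (¬D ∧ ¬A ∧ ¬C) ∨ A   [simplify]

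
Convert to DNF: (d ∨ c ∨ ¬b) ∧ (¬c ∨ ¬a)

(d ∧ ¬c) ∨ (d ∧ ¬a) ∨ (c ∧ ¬a) ∨ (¬b ∧ ¬c) ∨ (¬b ∧ ¬a)

(d ∨ c ∨ ¬b) ∧ (¬c ∨ ¬a)
≡ (d ∧ ¬c) ∨ (d ∧ ¬a) ∨ (c ∧ ¬c) ∨ (c ∧ ¬a) ∨ (¬b ∧ ¬c) ∨ (¬b ∧ ¬a)   [distribute ∧ over ∨]
≡ (d ∧ ¬c) ∨ (d ∧ ¬a) ∨ (c ∧ ¬a) ∨ (¬b ∧ ¬c) ∨ (¬b ∧ ¬a)   [simplify]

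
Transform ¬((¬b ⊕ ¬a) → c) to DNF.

¬((¬b ⊕ ¬a) → c)
≡ ¬(¬(¬b ⊕ ¬a) ∨ c)   (eliminate →)
≡ ¬(¬((¬b ∧ ¬¬a) ∨ (¬¬b ∧ ¬a)) ∨ c)   (expand ⊕)
≡ ¬¬((¬b ∧ ¬¬a) ∨ (¬¬b ∧ ¬a)) ∧ ¬c   (De Morgan)
≡ ((¬b ∧ ¬¬a) ∨ (¬¬b ∧ ¬a)) ∧ ¬c   (double negation)
≡ ((¬b ∧ a) ∨ (¬¬b ∧ ¬a)) ∧ ¬c   (double negation)
≡ ((¬b ∧ a) ∨ (b ∧ ¬a)) ∧ ¬c   (double negation)
≡ (¬b ∧ a ∧ ¬c) ∨ (b ∧ ¬a ∧ ¬c)   (distribute ∧ over ∨)

(¬b ∧ a ∧ ¬c) ∨ (b ∧ ¬a ∧ ¬c)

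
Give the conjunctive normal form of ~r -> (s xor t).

~r -> (s xor t)
= ~~r | (s xor t)   [eliminate ->]
= ~~r | ((s | t) & ~(s & t))   [expand xor]
= r | ((s | t) & ~(s & t))   [double negation]
= r | ((s | t) & (~s | ~t))   [De Morgan]
= (r | s | t) & (r | ~s | ~t)   [distribute | over &]

(r | s | t) & (r | ~s | ~t)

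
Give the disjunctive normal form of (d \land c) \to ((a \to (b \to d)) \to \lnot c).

(d \land c) \to ((a \to (b \to d)) \to \lnot c)
≡ \lnot (d \land c) \lor ((a \to (b \to d)) \to \lnot c)   — eliminate \to
≡ \lnot (d \land c) \lor \lnot (a \to (b \to d)) \lor \lnot c   — eliminate \to
≡ \lnot (d \land c) \lor \lnot (\lnot a \lor (b \to d)) \lor \lnot c   — eliminate \to
≡ \lnot (d \land c) \lor \lnot (\lnot a \lor \lnot b \lor d) \lor \lnot c   — eliminate \to
≡ \lnot d \lor \lnot c \lor \lnot (\lnot a \lor \lnot b \lor d) \lor \lnot c   — De Morgan
≡ \lnot d \lor \lnot c \lor (\lnot \lnot a \land \lnot \lnot b \land \lnot d) \lor \lnot c   — De Morgan
≡ \lnot d \lor \lnot c \lor (a \land \lnot \lnot b \land \lnot d) \lor \lnot c   — double negation
≡ \lnot d \lor \lnot c \lor (a \land b \land \lnot d) \lor \lnot c   — double negation
≡ \lnot d \lor \lnot c   — simplify

\lnot d \lor \lnot c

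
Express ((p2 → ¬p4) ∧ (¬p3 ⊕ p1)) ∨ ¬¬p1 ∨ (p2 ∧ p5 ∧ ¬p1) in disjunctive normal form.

(¬p2 ∧ ¬p3 ∧ ¬p1) ∨ (¬p4 ∧ ¬p3 ∧ ¬p1) ∨ p1 ∨ (p2 ∧ p5 ∧ ¬p1)

((p2 → ¬p4) ∧ (¬p3 ⊕ p1)) ∨ ¬¬p1 ∨ (p2 ∧ p5 ∧ ¬p1)
= ((¬p2 ∨ ¬p4) ∧ (¬p3 ⊕ p1)) ∨ ¬¬p1 ∨ (p2 ∧ p5 ∧ ¬p1)   — eliminate →
= ((¬p2 ∨ ¬p4) ∧ ((¬p3 ∧ ¬p1) ∨ (¬¬p3 ∧ p1))) ∨ ¬¬p1 ∨ (p2 ∧ p5 ∧ ¬p1)   — expand ⊕
= ((¬p2 ∨ ¬p4) ∧ ((¬p3 ∧ ¬p1) ∨ (p3 ∧ p1))) ∨ ¬¬p1 ∨ (p2 ∧ p5 ∧ ¬p1)   — double negation
= ((¬p2 ∨ ¬p4) ∧ ((¬p3 ∧ ¬p1) ∨ (p3 ∧ p1))) ∨ p1 ∨ (p2 ∧ p5 ∧ ¬p1)   — double negation
= (¬p2 ∧ ¬p3 ∧ ¬p1) ∨ (¬p2 ∧ p3 ∧ p1) ∨ (¬p4 ∧ ¬p3 ∧ ¬p1) ∨ (¬p4 ∧ p3 ∧ p1) ∨ p1 ∨ (p2 ∧ p5 ∧ ¬p1)   — distribute ∧ over ∨
= (¬p2 ∧ ¬p3 ∧ ¬p1) ∨ (¬p4 ∧ ¬p3 ∧ ¬p1) ∨ p1 ∨ (p2 ∧ p5 ∧ ¬p1)   — simplify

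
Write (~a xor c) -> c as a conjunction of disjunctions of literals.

(~a xor c) -> c
= ~(~a xor c) | c   [eliminate ->]
= ~((~a | c) & ~(~a & c)) | c   [expand xor]
= ~(~a | c) | ~~(~a & c) | c   [De Morgan]
= (~~a & ~c) | ~~(~a & c) | c   [De Morgan]
= (a & ~c) | ~~(~a & c) | c   [double negation]
= (a & ~c) | (~a & c) | c   [double negation]
= (a | ~a | c) & (a | c | c) & (~c | ~a | c) & (~c | c | c)   [distribute | over &]
= a | c   [simplify]

a | c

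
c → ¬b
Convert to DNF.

¬c ∨ ¬b

c → ¬b
≡ ¬c ∨ ¬b   — eliminate →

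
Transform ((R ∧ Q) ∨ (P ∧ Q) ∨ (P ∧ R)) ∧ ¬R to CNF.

(R ∨ P) ∧ (R ∨ Q) ∧ (Q ∨ P) ∧ ¬R

((R ∧ Q) ∨ (P ∧ Q) ∨ (P ∧ R)) ∧ ¬R
≡ (R ∨ P ∨ P) ∧ (R ∨ P ∨ R) ∧ (R ∨ Q ∨ P) ∧ (R ∨ Q ∨ R) ∧ (Q ∨ P ∨ P) ∧ (Q ∨ P ∨ R) ∧ (Q ∨ Q ∨ P) ∧ (Q ∨ Q ∨ R) ∧ ¬R   [distribute ∨ over ∧]
≡ (R ∨ P) ∧ (R ∨ Q) ∧ (Q ∨ P) ∧ ¬R   [simplify]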